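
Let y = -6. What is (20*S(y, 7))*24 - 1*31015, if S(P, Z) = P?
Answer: -33895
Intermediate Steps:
(20*S(y, 7))*24 - 1*31015 = (20*(-6))*24 - 1*31015 = -120*24 - 31015 = -2880 - 31015 = -33895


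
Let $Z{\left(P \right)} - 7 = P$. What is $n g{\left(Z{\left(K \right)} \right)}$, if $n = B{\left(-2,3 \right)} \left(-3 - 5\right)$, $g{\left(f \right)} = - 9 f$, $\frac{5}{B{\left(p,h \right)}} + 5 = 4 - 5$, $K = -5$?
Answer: $-120$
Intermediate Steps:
$Z{\left(P \right)} = 7 + P$
$B{\left(p,h \right)} = - \frac{5}{6}$ ($B{\left(p,h \right)} = \frac{5}{-5 + \left(4 - 5\right)} = \frac{5}{-5 - 1} = \frac{5}{-6} = 5 \left(- \frac{1}{6}\right) = - \frac{5}{6}$)
$n = \frac{20}{3}$ ($n = - \frac{5 \left(-3 - 5\right)}{6} = \left(- \frac{5}{6}\right) \left(-8\right) = \frac{20}{3} \approx 6.6667$)
$n g{\left(Z{\left(K \right)} \right)} = \frac{20 \left(- 9 \left(7 - 5\right)\right)}{3} = \frac{20 \left(\left(-9\right) 2\right)}{3} = \frac{20}{3} \left(-18\right) = -120$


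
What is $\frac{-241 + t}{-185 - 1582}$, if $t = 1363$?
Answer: $- \frac{374}{589} \approx -0.63497$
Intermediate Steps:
$\frac{-241 + t}{-185 - 1582} = \frac{-241 + 1363}{-185 - 1582} = \frac{1}{-1767} \cdot 1122 = \left(- \frac{1}{1767}\right) 1122 = - \frac{374}{589}$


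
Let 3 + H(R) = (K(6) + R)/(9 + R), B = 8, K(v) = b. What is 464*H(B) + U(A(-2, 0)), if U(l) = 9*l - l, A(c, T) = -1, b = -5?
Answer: -22408/17 ≈ -1318.1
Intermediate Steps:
K(v) = -5
H(R) = -3 + (-5 + R)/(9 + R)
U(l) = 8*l
464*H(B) + U(A(-2, 0)) = 464*(2*(-16 - 1*8)/(9 + 8)) + 8*(-1) = 464*(2*(-16 - 8)/17) - 8 = 464*(2*(1/17)*(-24)) - 8 = 464*(-48/17) - 8 = -22272/17 - 8 = -22408/17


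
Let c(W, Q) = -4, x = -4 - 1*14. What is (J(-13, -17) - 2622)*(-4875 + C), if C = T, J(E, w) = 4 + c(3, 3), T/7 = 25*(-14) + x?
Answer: 19536522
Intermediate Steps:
x = -18 (x = -4 - 14 = -18)
T = -2576 (T = 7*(25*(-14) - 18) = 7*(-350 - 18) = 7*(-368) = -2576)
J(E, w) = 0 (J(E, w) = 4 - 4 = 0)
C = -2576
(J(-13, -17) - 2622)*(-4875 + C) = (0 - 2622)*(-4875 - 2576) = -2622*(-7451) = 19536522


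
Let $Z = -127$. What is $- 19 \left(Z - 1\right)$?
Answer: $2432$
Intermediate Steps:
$- 19 \left(Z - 1\right) = - 19 \left(-127 - 1\right) = \left(-19\right) \left(-128\right) = 2432$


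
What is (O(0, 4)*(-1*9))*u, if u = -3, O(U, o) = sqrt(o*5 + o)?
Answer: 54*sqrt(6) ≈ 132.27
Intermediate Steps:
O(U, o) = sqrt(6)*sqrt(o) (O(U, o) = sqrt(5*o + o) = sqrt(6*o) = sqrt(6)*sqrt(o))
(O(0, 4)*(-1*9))*u = ((sqrt(6)*sqrt(4))*(-1*9))*(-3) = ((sqrt(6)*2)*(-9))*(-3) = ((2*sqrt(6))*(-9))*(-3) = -18*sqrt(6)*(-3) = 54*sqrt(6)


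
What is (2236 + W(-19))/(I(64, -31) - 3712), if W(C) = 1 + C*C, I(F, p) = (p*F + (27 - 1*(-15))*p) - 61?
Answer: -866/2353 ≈ -0.36804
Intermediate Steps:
I(F, p) = -61 + 42*p + F*p (I(F, p) = (F*p + (27 + 15)*p) - 61 = (F*p + 42*p) - 61 = (42*p + F*p) - 61 = -61 + 42*p + F*p)
W(C) = 1 + C²
(2236 + W(-19))/(I(64, -31) - 3712) = (2236 + (1 + (-19)²))/((-61 + 42*(-31) + 64*(-31)) - 3712) = (2236 + (1 + 361))/((-61 - 1302 - 1984) - 3712) = (2236 + 362)/(-3347 - 3712) = 2598/(-7059) = 2598*(-1/7059) = -866/2353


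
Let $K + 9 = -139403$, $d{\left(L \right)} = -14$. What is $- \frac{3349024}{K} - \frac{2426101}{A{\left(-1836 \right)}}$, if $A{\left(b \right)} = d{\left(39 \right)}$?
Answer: $\frac{12081231391}{69706} \approx 1.7332 \cdot 10^{5}$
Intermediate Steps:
$A{\left(b \right)} = -14$
$K = -139412$ ($K = -9 - 139403 = -139412$)
$- \frac{3349024}{K} - \frac{2426101}{A{\left(-1836 \right)}} = - \frac{3349024}{-139412} - \frac{2426101}{-14} = \left(-3349024\right) \left(- \frac{1}{139412}\right) - - \frac{2426101}{14} = \frac{119608}{4979} + \frac{2426101}{14} = \frac{12081231391}{69706}$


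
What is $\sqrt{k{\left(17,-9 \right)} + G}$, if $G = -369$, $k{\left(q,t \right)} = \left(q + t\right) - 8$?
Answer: $3 i \sqrt{41} \approx 19.209 i$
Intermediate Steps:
$k{\left(q,t \right)} = -8 + q + t$
$\sqrt{k{\left(17,-9 \right)} + G} = \sqrt{\left(-8 + 17 - 9\right) - 369} = \sqrt{0 - 369} = \sqrt{-369} = 3 i \sqrt{41}$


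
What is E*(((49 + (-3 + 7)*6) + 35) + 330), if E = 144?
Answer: 63072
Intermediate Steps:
E*(((49 + (-3 + 7)*6) + 35) + 330) = 144*(((49 + (-3 + 7)*6) + 35) + 330) = 144*(((49 + 4*6) + 35) + 330) = 144*(((49 + 24) + 35) + 330) = 144*((73 + 35) + 330) = 144*(108 + 330) = 144*438 = 63072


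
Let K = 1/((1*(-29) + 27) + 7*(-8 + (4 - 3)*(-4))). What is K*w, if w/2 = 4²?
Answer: -16/43 ≈ -0.37209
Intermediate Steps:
w = 32 (w = 2*4² = 2*16 = 32)
K = -1/86 (K = 1/((-29 + 27) + 7*(-8 + 1*(-4))) = 1/(-2 + 7*(-8 - 4)) = 1/(-2 + 7*(-12)) = 1/(-2 - 84) = 1/(-86) = -1/86 ≈ -0.011628)
K*w = -1/86*32 = -16/43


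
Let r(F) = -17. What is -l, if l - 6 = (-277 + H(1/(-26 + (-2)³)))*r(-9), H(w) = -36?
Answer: -5327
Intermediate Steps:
l = 5327 (l = 6 + (-277 - 36)*(-17) = 6 - 313*(-17) = 6 + 5321 = 5327)
-l = -1*5327 = -5327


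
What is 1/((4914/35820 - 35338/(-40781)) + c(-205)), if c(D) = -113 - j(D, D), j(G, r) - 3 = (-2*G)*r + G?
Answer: 81154190/6828313848243 ≈ 1.1885e-5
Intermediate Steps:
j(G, r) = 3 + G - 2*G*r (j(G, r) = 3 + ((-2*G)*r + G) = 3 + (-2*G*r + G) = 3 + (G - 2*G*r) = 3 + G - 2*G*r)
c(D) = -116 - D + 2*D**2 (c(D) = -113 - (3 + D - 2*D*D) = -113 - (3 + D - 2*D**2) = -113 + (-3 - D + 2*D**2) = -116 - D + 2*D**2)
1/((4914/35820 - 35338/(-40781)) + c(-205)) = 1/((4914/35820 - 35338/(-40781)) + (-116 - 1*(-205) + 2*(-205)**2)) = 1/((4914*(1/35820) - 35338*(-1/40781)) + (-116 + 205 + 2*42025)) = 1/((273/1990 + 35338/40781) + (-116 + 205 + 84050)) = 1/(81455833/81154190 + 84139) = 1/(6828313848243/81154190) = 81154190/6828313848243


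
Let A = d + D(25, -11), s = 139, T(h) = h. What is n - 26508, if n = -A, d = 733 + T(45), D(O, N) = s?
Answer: -27425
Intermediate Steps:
D(O, N) = 139
d = 778 (d = 733 + 45 = 778)
A = 917 (A = 778 + 139 = 917)
n = -917 (n = -1*917 = -917)
n - 26508 = -917 - 26508 = -27425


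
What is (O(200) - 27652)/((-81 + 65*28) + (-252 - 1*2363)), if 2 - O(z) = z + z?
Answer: 4675/146 ≈ 32.021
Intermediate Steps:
O(z) = 2 - 2*z (O(z) = 2 - (z + z) = 2 - 2*z)
(O(200) - 27652)/((-81 + 65*28) + (-252 - 1*2363)) = ((2 - 2*200) - 27652)/((-81 + 65*28) + (-252 - 1*2363)) = ((2 - 400) - 27652)/((-81 + 1820) + (-252 - 2363)) = (-398 - 27652)/(1739 - 2615) = -28050/(-876) = -28050*(-1/876) = 4675/146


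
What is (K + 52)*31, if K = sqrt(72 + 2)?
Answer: 1612 + 31*sqrt(74) ≈ 1878.7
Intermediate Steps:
K = sqrt(74) ≈ 8.6023
(K + 52)*31 = (sqrt(74) + 52)*31 = (52 + sqrt(74))*31 = 1612 + 31*sqrt(74)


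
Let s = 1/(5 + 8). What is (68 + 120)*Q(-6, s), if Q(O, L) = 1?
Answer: 188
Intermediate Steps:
s = 1/13 ≈ 0.076923
(68 + 120)*Q(-6, s) = (68 + 120)*1 = 188*1 = 188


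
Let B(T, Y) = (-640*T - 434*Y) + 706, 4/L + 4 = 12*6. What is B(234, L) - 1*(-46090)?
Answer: -1750822/17 ≈ -1.0299e+5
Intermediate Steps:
L = 1/17 (L = 4/(-4 + 12*6) = 4/(-4 + 72) = 4/68 = 4*(1/68) = 1/17 ≈ 0.058824)
B(T, Y) = 706 - 640*T - 434*Y
B(234, L) - 1*(-46090) = (706 - 640*234 - 434*1/17) - 1*(-46090) = (706 - 149760 - 434/17) + 46090 = -2534352/17 + 46090 = -1750822/17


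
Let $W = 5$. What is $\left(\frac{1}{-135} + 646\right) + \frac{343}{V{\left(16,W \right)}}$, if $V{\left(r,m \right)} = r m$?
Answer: $\frac{280921}{432} \approx 650.28$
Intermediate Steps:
$V{\left(r,m \right)} = m r$
$\left(\frac{1}{-135} + 646\right) + \frac{343}{V{\left(16,W \right)}} = \left(\frac{1}{-135} + 646\right) + \frac{343}{5 \cdot 16} = \left(- \frac{1}{135} + 646\right) + \frac{343}{80} = \frac{87209}{135} + 343 \cdot \frac{1}{80} = \frac{87209}{135} + \frac{343}{80} = \frac{280921}{432}$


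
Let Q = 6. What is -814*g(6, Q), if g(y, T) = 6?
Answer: -4884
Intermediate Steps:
-814*g(6, Q) = -814*6 = -4884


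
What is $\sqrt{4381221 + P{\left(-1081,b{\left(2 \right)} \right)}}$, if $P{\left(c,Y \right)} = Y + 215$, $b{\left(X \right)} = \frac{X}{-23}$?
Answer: $\frac{\sqrt{2317779598}}{23} \approx 2093.2$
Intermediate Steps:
$b{\left(X \right)} = - \frac{X}{23}$ ($b{\left(X \right)} = X \left(- \frac{1}{23}\right) = - \frac{X}{23}$)
$P{\left(c,Y \right)} = 215 + Y$
$\sqrt{4381221 + P{\left(-1081,b{\left(2 \right)} \right)}} = \sqrt{4381221 + \left(215 - \frac{2}{23}\right)} = \sqrt{4381221 + \frac{4943}{23}} = \sqrt{\frac{100773026}{23}} = \frac{\sqrt{2317779598}}{23}$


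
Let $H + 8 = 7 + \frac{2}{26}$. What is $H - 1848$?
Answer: $- \frac{24036}{13} \approx -1848.9$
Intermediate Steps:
$H = - \frac{12}{13}$ ($H = -8 + \left(7 + \frac{2}{26}\right) = -8 + \left(7 + 2 \cdot \frac{1}{26}\right) = -8 + \left(7 + \frac{1}{13}\right) = -8 + \frac{92}{13} = - \frac{12}{13} \approx -0.92308$)
$H - 1848 = - \frac{12}{13} - 1848 = - \frac{24036}{13}$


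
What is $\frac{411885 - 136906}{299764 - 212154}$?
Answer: $\frac{274979}{87610} \approx 3.1387$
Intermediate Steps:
$\frac{411885 - 136906}{299764 - 212154} = \frac{274979}{87610}$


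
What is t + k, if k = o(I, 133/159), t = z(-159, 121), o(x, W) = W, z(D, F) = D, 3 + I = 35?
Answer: -25148/159 ≈ -158.16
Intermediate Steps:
I = 32 (I = -3 + 35 = 32)
t = -159
k = 133/159 ≈ 0.83648
t + k = -159 + 133/159 = -25148/159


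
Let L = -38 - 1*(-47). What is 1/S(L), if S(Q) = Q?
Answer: 1/9 ≈ 0.11111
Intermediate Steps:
L = 9 (L = -38 + 47 = 9)
1/S(L) = 1/9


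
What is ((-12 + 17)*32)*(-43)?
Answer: -6880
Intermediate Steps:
((-12 + 17)*32)*(-43) = (5*32)*(-43) = 160*(-43) = -6880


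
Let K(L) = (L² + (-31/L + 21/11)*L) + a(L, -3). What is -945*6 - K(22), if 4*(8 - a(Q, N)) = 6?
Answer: -12343/2 ≈ -6171.5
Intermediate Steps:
a(Q, N) = 13/2 (a(Q, N) = 8 - ¼*6 = 8 - 3/2 = 13/2)
K(L) = 13/2 + L² + L*(21/11 - 31/L) (K(L) = (L² + (-31/L + 21/11)*L) + 13/2 = (L² + (21/11 - 31/L)*L) + 13/2 = (L² + L*(21/11 - 31/L)) + 13/2 = 13/2 + L² + L*(21/11 - 31/L))
-945*6 - K(22) = -945*6 - (-49/2 + 22² + (21/11)*22) = -5670 - (-49/2 + 484 + 42) = -5670 - 1*1003/2 = -5670 - 1003/2 = -12343/2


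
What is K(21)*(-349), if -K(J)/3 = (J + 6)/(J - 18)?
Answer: 9423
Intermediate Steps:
K(J) = -3*(6 + J)/(-18 + J) (K(J) = -3*(J + 6)/(J - 18) = -3*(6 + J)/(-18 + J))
K(21)*(-349) = (3*(-6 - 1*21)/(-18 + 21))*(-349) = (3*(-6 - 21)/3)*(-349) = (3*(1/3)*(-27))*(-349) = -27*(-349) = 9423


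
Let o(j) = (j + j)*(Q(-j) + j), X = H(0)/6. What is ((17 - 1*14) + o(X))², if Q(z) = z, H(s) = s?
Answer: 9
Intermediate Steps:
X = 0 (X = 0/6 = 0*(⅙) = 0)
o(j) = 0 (o(j) = (j + j)*(-j + j) = (2*j)*0 = 0)
((17 - 1*14) + o(X))² = ((17 - 1*14) + 0)² = ((17 - 14) + 0)² = (3 + 0)² = 3² = 9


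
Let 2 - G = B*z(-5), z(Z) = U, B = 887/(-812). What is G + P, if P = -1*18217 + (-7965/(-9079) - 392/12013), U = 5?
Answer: -230370183519913/12651659132 ≈ -18209.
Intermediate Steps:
B = -887/812 (B = 887*(-1/812) = -887/812 ≈ -1.0924)
z(Z) = 5
G = 6059/812 (G = 2 - (-887)*5/812 = 2 - 1*(-4435/812) = 2 + 4435/812 = 6059/812 ≈ 7.4618)
P = -1986763689282/109066027 (P = -18217 + (-7965*(-1/9079) - 392*1/12013) = -18217 + (7965/9079 - 392/12013) = -18217 + 92124577/109066027 = -1986763689282/109066027 ≈ -18216.)
G + P = 6059/812 - 1986763689282/109066027 = -230370183519913/12651659132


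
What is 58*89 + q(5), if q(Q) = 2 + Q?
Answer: 5169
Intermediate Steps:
58*89 + q(5) = 58*89 + (2 + 5) = 5162 + 7 = 5169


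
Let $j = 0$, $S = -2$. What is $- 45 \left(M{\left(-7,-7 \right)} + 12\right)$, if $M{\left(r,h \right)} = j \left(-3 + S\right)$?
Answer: $-540$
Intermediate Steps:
$M{\left(r,h \right)} = 0$ ($M{\left(r,h \right)} = 0 \left(-3 - 2\right) = 0 \left(-5\right) = 0$)
$- 45 \left(M{\left(-7,-7 \right)} + 12\right) = - 45 \left(0 + 12\right) = \left(-45\right) 12 = -540$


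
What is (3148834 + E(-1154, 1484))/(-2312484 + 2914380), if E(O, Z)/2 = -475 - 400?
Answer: 262257/50158 ≈ 5.2286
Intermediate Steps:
E(O, Z) = -1750 (E(O, Z) = 2*(-475 - 400) = 2*(-875) = -1750)
(3148834 + E(-1154, 1484))/(-2312484 + 2914380) = (3148834 - 1750)/(-2312484 + 2914380) = 3147084/601896 = 3147084*(1/601896) = 262257/50158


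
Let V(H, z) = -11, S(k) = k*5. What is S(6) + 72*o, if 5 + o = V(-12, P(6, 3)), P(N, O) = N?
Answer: -1122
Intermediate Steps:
S(k) = 5*k
o = -16 (o = -5 - 11 = -16)
S(6) + 72*o = 5*6 + 72*(-16) = 30 - 1152 = -1122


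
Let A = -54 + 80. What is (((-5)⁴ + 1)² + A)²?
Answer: 153587177604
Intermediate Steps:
A = 26
(((-5)⁴ + 1)² + A)² = (((-5)⁴ + 1)² + 26)² = ((625 + 1)² + 26)² = (626² + 26)² = (391876 + 26)² = 391902² = 153587177604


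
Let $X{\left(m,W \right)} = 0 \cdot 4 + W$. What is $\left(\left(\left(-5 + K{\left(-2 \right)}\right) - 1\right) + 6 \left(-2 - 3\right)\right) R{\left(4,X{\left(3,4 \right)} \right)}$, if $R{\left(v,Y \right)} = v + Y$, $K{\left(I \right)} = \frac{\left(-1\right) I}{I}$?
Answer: $-296$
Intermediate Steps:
$K{\left(I \right)} = -1$
$X{\left(m,W \right)} = W$ ($X{\left(m,W \right)} = 0 + W = W$)
$R{\left(v,Y \right)} = Y + v$
$\left(\left(\left(-5 + K{\left(-2 \right)}\right) - 1\right) + 6 \left(-2 - 3\right)\right) R{\left(4,X{\left(3,4 \right)} \right)} = \left(\left(\left(-5 - 1\right) - 1\right) + 6 \left(-2 - 3\right)\right) \left(4 + 4\right) = \left(\left(-6 - 1\right) + 6 \left(-2 - 3\right)\right) 8 = \left(-7 + 6 \left(-5\right)\right) 8 = \left(-7 - 30\right) 8 = \left(-37\right) 8 = -296$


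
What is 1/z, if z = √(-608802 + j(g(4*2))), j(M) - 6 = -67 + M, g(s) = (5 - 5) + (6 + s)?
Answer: -I*√608849/608849 ≈ -0.0012816*I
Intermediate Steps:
g(s) = 6 + s (g(s) = 0 + (6 + s) = 6 + s)
j(M) = -61 + M (j(M) = 6 + (-67 + M) = -61 + M)
z = I*√608849 (z = √(-608802 + (-61 + (6 + 4*2))) = √(-608802 + (-61 + (6 + 8))) = √(-608802 + (-61 + 14)) = √(-608802 - 47) = √(-608849) = I*√608849 ≈ 780.29*I)
1/z = 1/(I*√608849) = -I*√608849/608849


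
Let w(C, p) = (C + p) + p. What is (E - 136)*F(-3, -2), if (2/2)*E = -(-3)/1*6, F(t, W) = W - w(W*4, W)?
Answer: -1180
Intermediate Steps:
w(C, p) = C + 2*p
F(t, W) = -5*W (F(t, W) = W - (W*4 + 2*W) = W - (4*W + 2*W) = W - 6*W = -5*W)
E = 18 (E = -(-3)/1*6 = -(-3)*6 = -3*(-1)*6 = 3*6 = 18)
(E - 136)*F(-3, -2) = (18 - 136)*(-5*(-2)) = -118*10 = -1180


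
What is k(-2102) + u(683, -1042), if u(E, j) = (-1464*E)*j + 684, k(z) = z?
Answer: 1041906886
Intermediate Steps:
u(E, j) = 684 - 1464*E*j (u(E, j) = -1464*E*j + 684 = 684 - 1464*E*j)
k(-2102) + u(683, -1042) = -2102 + (684 - 1464*683*(-1042)) = -2102 + (684 + 1041908304) = -2102 + 1041908988 = 1041906886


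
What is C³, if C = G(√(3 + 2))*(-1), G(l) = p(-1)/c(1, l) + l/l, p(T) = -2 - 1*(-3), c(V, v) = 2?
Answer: -27/8 ≈ -3.3750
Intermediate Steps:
p(T) = 1 (p(T) = -2 + 3 = 1)
G(l) = 3/2 (G(l) = 1/2 + l/l = 1*(½) + 1 = ½ + 1 = 3/2)
C = -3/2 (C = (3/2)*(-1) = -3/2 ≈ -1.5000)
C³ = (-3/2)³ = -27/8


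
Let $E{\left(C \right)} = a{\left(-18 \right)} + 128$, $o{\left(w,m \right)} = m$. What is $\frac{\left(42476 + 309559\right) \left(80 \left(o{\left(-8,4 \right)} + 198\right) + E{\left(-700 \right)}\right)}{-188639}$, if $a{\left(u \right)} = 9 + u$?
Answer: $- \frac{5730777765}{188639} \approx -30380.0$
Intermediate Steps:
$E{\left(C \right)} = 119$ ($E{\left(C \right)} = \left(9 - 18\right) + 128 = -9 + 128 = 119$)
$\frac{\left(42476 + 309559\right) \left(80 \left(o{\left(-8,4 \right)} + 198\right) + E{\left(-700 \right)}\right)}{-188639} = \frac{\left(42476 + 309559\right) \left(80 \left(4 + 198\right) + 119\right)}{-188639} = 352035 \left(80 \cdot 202 + 119\right) \left(- \frac{1}{188639}\right) = 352035 \left(16160 + 119\right) \left(- \frac{1}{188639}\right) = 352035 \cdot 16279 \left(- \frac{1}{188639}\right) = 5730777765 \left(- \frac{1}{188639}\right) = - \frac{5730777765}{188639}$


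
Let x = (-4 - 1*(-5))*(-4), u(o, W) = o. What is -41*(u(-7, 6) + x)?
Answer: 451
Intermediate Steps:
x = -4 (x = (-4 + 5)*(-4) = 1*(-4) = -4)
-41*(u(-7, 6) + x) = -41*(-7 - 4) = -41*(-11) = 451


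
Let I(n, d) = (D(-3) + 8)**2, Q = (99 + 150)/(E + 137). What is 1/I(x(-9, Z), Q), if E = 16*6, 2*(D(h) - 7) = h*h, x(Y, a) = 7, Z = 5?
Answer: 4/1521 ≈ 0.0026299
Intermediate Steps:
D(h) = 7 + h**2/2 (D(h) = 7 + (h*h)/2 = 7 + h**2/2)
E = 96
Q = 249/233 (Q = (99 + 150)/(96 + 137) = 249/233 ≈ 1.0687)
I(n, d) = 1521/4 (I(n, d) = ((7 + (1/2)*(-3)**2) + 8)**2 = ((7 + (1/2)*9) + 8)**2 = ((7 + 9/2) + 8)**2 = (23/2 + 8)**2 = (39/2)**2 = 1521/4)
1/I(x(-9, Z), Q) = 1/(1521/4) = 4/1521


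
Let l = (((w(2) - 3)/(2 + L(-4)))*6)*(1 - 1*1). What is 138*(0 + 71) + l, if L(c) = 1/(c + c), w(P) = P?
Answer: 9798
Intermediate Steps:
L(c) = 1/(2*c)
l = 0 (l = (((2 - 3)/(2 + (½)/(-4)))*6)*(1 - 1*1) = (-1/(2 + (½)*(-¼))*6)*(1 - 1) = (-1/(2 - ⅛)*6)*0 = (-1/15/8*6)*0 = (-1*8/15*6)*0 = -8/15*6*0 = -16/5*0 = 0)
138*(0 + 71) + l = 138*(0 + 71) + 0 = 138*71 + 0 = 9798 + 0 = 9798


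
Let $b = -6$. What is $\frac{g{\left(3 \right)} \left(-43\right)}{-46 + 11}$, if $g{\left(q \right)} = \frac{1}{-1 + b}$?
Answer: $- \frac{43}{245} \approx -0.17551$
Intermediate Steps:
$g{\left(q \right)} = - \frac{1}{7}$ ($g{\left(q \right)} = \frac{1}{-1 - 6} = \frac{1}{-7} = - \frac{1}{7}$)
$\frac{g{\left(3 \right)} \left(-43\right)}{-46 + 11} = \frac{\left(- \frac{1}{7}\right) \left(-43\right)}{-46 + 11} = \frac{43}{7 \left(-35\right)} = \frac{43}{7} \left(- \frac{1}{35}\right) = - \frac{43}{245}$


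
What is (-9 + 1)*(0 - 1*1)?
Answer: 8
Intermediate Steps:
(-9 + 1)*(0 - 1*1) = -8*(0 - 1) = -8*(-1) = 8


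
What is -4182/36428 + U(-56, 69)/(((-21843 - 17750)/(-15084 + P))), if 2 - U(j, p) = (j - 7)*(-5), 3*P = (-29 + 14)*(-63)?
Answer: -84280592121/721146902 ≈ -116.87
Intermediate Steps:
P = 315 (P = ((-29 + 14)*(-63))/3 = (-15*(-63))/3 = (⅓)*945 = 315)
U(j, p) = -33 + 5*j (U(j, p) = 2 - (j - 7)*(-5) = 2 - (-7 + j)*(-5) = 2 - (35 - 5*j) = 2 + (-35 + 5*j) = -33 + 5*j)
-4182/36428 + U(-56, 69)/(((-21843 - 17750)/(-15084 + P))) = -4182/36428 + (-33 + 5*(-56))/(((-21843 - 17750)/(-15084 + 315))) = -4182*1/36428 + (-33 - 280)/((-39593/(-14769))) = -2091/18214 - 313/((-39593*(-1/14769))) = -2091/18214 - 313/39593/14769 = -2091/18214 - 313*14769/39593 = -2091/18214 - 4622697/39593 = -84280592121/721146902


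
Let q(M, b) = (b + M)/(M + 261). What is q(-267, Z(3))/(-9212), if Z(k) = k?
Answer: -11/2303 ≈ -0.0047764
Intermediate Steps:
q(M, b) = (M + b)/(261 + M)
q(-267, Z(3))/(-9212) = ((-267 + 3)/(261 - 267))/(-9212) = (-264/(-6))*(-1/9212) = -⅙*(-264)*(-1/9212) = 44*(-1/9212) = -11/2303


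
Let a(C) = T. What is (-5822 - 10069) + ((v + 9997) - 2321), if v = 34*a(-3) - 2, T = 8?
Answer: -7945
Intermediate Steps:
a(C) = 8
v = 270 (v = 34*8 - 2 = 272 - 2 = 270)
(-5822 - 10069) + ((v + 9997) - 2321) = (-5822 - 10069) + ((270 + 9997) - 2321) = -15891 + (10267 - 2321) = -15891 + 7946 = -7945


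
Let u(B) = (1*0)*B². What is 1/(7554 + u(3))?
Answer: 1/7554 ≈ 0.00013238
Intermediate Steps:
u(B) = 0 (u(B) = 0*B² = 0)
1/(7554 + u(3)) = 1/(7554 + 0) = 1/7554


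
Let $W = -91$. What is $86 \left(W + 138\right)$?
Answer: $4042$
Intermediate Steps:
$86 \left(W + 138\right) = 86 \left(-91 + 138\right) = 86 \cdot 47 = 4042$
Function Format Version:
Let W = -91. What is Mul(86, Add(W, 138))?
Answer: 4042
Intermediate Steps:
Mul(86, Add(W, 138)) = Mul(86, Add(-91, 138)) = Mul(86, 47) = 4042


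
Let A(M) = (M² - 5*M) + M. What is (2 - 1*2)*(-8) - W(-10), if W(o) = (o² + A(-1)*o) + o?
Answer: -40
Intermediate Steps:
A(M) = M² - 4*M
W(o) = o² + 6*o (W(o) = (o² + (-(-4 - 1))*o) + o = (o² + (-1*(-5))*o) + o = (o² + 5*o) + o = o² + 6*o)
(2 - 1*2)*(-8) - W(-10) = (2 - 1*2)*(-8) - (-10)*(6 - 10) = (2 - 2)*(-8) - (-10)*(-4) = 0*(-8) - 1*40 = 0 - 40 = -40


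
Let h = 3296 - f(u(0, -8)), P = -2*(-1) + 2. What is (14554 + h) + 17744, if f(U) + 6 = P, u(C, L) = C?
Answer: 35596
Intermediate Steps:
P = 4 (P = 2 + 2 = 4)
f(U) = -2 (f(U) = -6 + 4 = -2)
h = 3298 (h = 3296 - 1*(-2) = 3296 + 2 = 3298)
(14554 + h) + 17744 = (14554 + 3298) + 17744 = 17852 + 17744 = 35596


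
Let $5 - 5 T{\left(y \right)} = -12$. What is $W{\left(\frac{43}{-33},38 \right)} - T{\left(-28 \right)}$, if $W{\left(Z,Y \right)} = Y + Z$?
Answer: $\frac{5494}{165} \approx 33.297$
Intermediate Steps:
$T{\left(y \right)} = \frac{17}{5}$ ($T{\left(y \right)} = 1 - - \frac{12}{5} = 1 + \frac{12}{5} = \frac{17}{5}$)
$W{\left(\frac{43}{-33},38 \right)} - T{\left(-28 \right)} = \left(38 + \frac{43}{-33}\right) - \frac{17}{5} = \left(38 + 43 \left(- \frac{1}{33}\right)\right) - \frac{17}{5} = \left(38 - \frac{43}{33}\right) - \frac{17}{5} = \frac{1211}{33} - \frac{17}{5} = \frac{5494}{165}$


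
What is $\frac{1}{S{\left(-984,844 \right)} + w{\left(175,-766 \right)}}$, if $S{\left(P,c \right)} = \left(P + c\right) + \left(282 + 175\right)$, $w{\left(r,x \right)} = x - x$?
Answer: $\frac{1}{317} \approx 0.0031546$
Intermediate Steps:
$w{\left(r,x \right)} = 0$
$S{\left(P,c \right)} = 457 + P + c$ ($S{\left(P,c \right)} = \left(P + c\right) + 457 = 457 + P + c$)
$\frac{1}{S{\left(-984,844 \right)} + w{\left(175,-766 \right)}} = \frac{1}{\left(457 - 984 + 844\right) + 0} = \frac{1}{317 + 0} = \frac{1}{317}$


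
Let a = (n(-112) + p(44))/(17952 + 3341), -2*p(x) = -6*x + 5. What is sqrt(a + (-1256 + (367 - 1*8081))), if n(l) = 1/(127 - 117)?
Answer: I*sqrt(101673053148930)/106465 ≈ 94.71*I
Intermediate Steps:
n(l) = 1/10
p(x) = -5/2 + 3*x (p(x) = -(-6*x + 5)/2 = -(5 - 6*x)/2 = -5/2 + 3*x)
a = 648/106465 (a = (1/10 + (-5/2 + 3*44))/(17952 + 3341) = (1/10 + (-5/2 + 132))/21293 = (1/10 + 259/2)*(1/21293) = (648/5)*(1/21293) = 648/106465 ≈ 0.0060865)
sqrt(a + (-1256 + (367 - 1*8081))) = sqrt(648/106465 + (-1256 + (367 - 1*8081))) = sqrt(648/106465 + (-1256 + (367 - 8081))) = sqrt(648/106465 + (-1256 - 7714)) = sqrt(648/106465 - 8970) = sqrt(-954990402/106465) = I*sqrt(101673053148930)/106465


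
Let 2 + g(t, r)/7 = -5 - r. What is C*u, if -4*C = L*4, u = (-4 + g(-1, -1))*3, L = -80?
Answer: -11040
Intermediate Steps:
g(t, r) = -49 - 7*r (g(t, r) = -14 + 7*(-5 - r) = -14 + (-35 - 7*r) = -49 - 7*r)
u = -138 (u = (-4 + (-49 - 7*(-1)))*3 = (-4 + (-49 + 7))*3 = (-4 - 42)*3 = -46*3 = -138)
C = 80 (C = -(-20)*4 = -¼*(-320) = 80)
C*u = 80*(-138) = -11040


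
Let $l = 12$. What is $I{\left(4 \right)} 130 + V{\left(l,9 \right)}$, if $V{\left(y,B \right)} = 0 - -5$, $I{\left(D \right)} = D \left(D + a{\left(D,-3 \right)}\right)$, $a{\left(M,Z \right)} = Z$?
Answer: $525$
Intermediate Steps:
$I{\left(D \right)} = D \left(-3 + D\right)$ ($I{\left(D \right)} = D \left(D - 3\right) = D \left(-3 + D\right)$)
$V{\left(y,B \right)} = 5$ ($V{\left(y,B \right)} = 0 + 5 = 5$)
$I{\left(4 \right)} 130 + V{\left(l,9 \right)} = 4 \left(-3 + 4\right) 130 + 5 = 4 \cdot 1 \cdot 130 + 5 = 4 \cdot 130 + 5 = 520 + 5 = 525$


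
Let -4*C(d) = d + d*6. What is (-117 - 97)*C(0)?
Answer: 0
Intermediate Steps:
C(d) = -7*d/4 (C(d) = -(d + d*6)/4 = -(d + 6*d)/4 = -7*d/4)
(-117 - 97)*C(0) = (-117 - 97)*(-7/4*0) = -214*0 = 0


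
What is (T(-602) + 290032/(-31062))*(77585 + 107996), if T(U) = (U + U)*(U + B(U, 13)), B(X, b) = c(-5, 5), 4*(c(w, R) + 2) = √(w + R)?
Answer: 2095997593121080/15531 ≈ 1.3496e+11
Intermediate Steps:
c(w, R) = -2 + √(R + w)/4 (c(w, R) = -2 + √(w + R)/4 = -2 + √(R + w)/4)
B(X, b) = -2 (B(X, b) = -2 + √(5 - 5)/4 = -2 + √0/4 = -2 + (¼)*0 = -2 + 0 = -2)
T(U) = 2*U*(-2 + U) (T(U) = (U + U)*(U - 2) = (2*U)*(-2 + U) = 2*U*(-2 + U))
(T(-602) + 290032/(-31062))*(77585 + 107996) = (2*(-602)*(-2 - 602) + 290032/(-31062))*(77585 + 107996) = (2*(-602)*(-604) + 290032*(-1/31062))*185581 = (727216 - 145016/15531)*185581 = (11294246680/15531)*185581 = 2095997593121080/15531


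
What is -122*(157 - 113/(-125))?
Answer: -2408036/125 ≈ -19264.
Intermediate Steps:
-122*(157 - 113/(-125)) = -122*(157 - 113*(-1/125)) = -122*(157 + 113/125) = -122*19738/125 = -2408036/125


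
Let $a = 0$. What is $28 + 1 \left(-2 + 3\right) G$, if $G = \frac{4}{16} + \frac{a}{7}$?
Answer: $\frac{113}{4} \approx 28.25$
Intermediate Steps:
$G = \frac{1}{4}$ ($G = \frac{4}{16} + \frac{0}{7} = 4 \cdot \frac{1}{16} + 0 \cdot \frac{1}{7} = \frac{1}{4} + 0 = \frac{1}{4} \approx 0.25$)
$28 + 1 \left(-2 + 3\right) G = 28 + 1 \left(-2 + 3\right) \frac{1}{4} = 28 + 1 \cdot 1 \cdot \frac{1}{4} = 28 + 1 \cdot \frac{1}{4} = 28 + \frac{1}{4} = \frac{113}{4}$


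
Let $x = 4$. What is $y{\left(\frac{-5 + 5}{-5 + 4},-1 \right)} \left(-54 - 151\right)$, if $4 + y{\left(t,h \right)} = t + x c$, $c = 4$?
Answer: $-2460$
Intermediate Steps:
$y{\left(t,h \right)} = 12 + t$ ($y{\left(t,h \right)} = -4 + \left(t + 4 \cdot 4\right) = -4 + \left(t + 16\right) = -4 + \left(16 + t\right) = 12 + t$)
$y{\left(\frac{-5 + 5}{-5 + 4},-1 \right)} \left(-54 - 151\right) = \left(12 + \frac{-5 + 5}{-5 + 4}\right) \left(-54 - 151\right) = \left(12 + \frac{0}{-1}\right) \left(-205\right) = \left(12 + 0 \left(-1\right)\right) \left(-205\right) = \left(12 + 0\right) \left(-205\right) = 12 \left(-205\right) = -2460$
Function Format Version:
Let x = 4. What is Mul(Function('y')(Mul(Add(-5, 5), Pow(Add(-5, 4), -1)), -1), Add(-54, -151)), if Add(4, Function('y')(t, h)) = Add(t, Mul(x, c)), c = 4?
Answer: -2460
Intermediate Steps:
Function('y')(t, h) = Add(12, t) (Function('y')(t, h) = Add(-4, Add(t, Mul(4, 4))) = Add(-4, Add(t, 16)) = Add(-4, Add(16, t)) = Add(12, t))
Mul(Function('y')(Mul(Add(-5, 5), Pow(Add(-5, 4), -1)), -1), Add(-54, -151)) = Mul(Add(12, Mul(Add(-5, 5), Pow(Add(-5, 4), -1))), Add(-54, -151)) = Mul(Add(12, Mul(0, Pow(-1, -1))), -205) = Mul(Add(12, Mul(0, -1)), -205) = Mul(Add(12, 0), -205) = Mul(12, -205) = -2460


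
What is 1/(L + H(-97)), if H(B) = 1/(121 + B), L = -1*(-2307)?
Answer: 24/55369 ≈ 0.00043346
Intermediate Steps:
L = 2307
1/(L + H(-97)) = 1/(2307 + 1/(121 - 97)) = 1/(2307 + 1/24) = 1/(55369/24) = 24/55369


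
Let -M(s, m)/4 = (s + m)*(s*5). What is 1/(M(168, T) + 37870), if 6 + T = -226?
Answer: 1/252910 ≈ 3.9540e-6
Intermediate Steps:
T = -232 (T = -6 - 226 = -232)
M(s, m) = -20*s*(m + s) (M(s, m) = -4*(s + m)*s*5 = -4*(m + s)*5*s = -20*s*(m + s))
1/(M(168, T) + 37870) = 1/(-20*168*(-232 + 168) + 37870) = 1/(-20*168*(-64) + 37870) = 1/(215040 + 37870) = 1/252910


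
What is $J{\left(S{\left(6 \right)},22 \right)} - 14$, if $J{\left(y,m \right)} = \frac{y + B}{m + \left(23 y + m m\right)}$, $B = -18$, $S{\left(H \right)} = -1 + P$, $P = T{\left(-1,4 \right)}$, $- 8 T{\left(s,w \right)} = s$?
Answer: $- \frac{54569}{3887} \approx -14.039$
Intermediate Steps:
$T{\left(s,w \right)} = - \frac{s}{8}$
$P = \frac{1}{8}$ ($P = \left(- \frac{1}{8}\right) \left(-1\right) = \frac{1}{8} \approx 0.125$)
$S{\left(H \right)} = - \frac{7}{8}$ ($S{\left(H \right)} = -1 + \frac{1}{8} = - \frac{7}{8}$)
$J{\left(y,m \right)} = \frac{-18 + y}{m + m^{2} + 23 y}$ ($J{\left(y,m \right)} = \frac{y - 18}{m + \left(23 y + m m\right)} = \frac{-18 + y}{m + \left(23 y + m^{2}\right)} = \frac{-18 + y}{m + \left(m^{2} + 23 y\right)} = \frac{-18 + y}{m + m^{2} + 23 y}$)
$J{\left(S{\left(6 \right)},22 \right)} - 14 = \frac{-18 - \frac{7}{8}}{22 + 22^{2} + 23 \left(- \frac{7}{8}\right)} - 14 = \frac{1}{22 + 484 - \frac{161}{8}} \left(- \frac{151}{8}\right) - 14 = \frac{1}{\frac{3887}{8}} \left(- \frac{151}{8}\right) - 14 = \frac{8}{3887} \left(- \frac{151}{8}\right) - 14 = - \frac{151}{3887} - 14 = - \frac{54569}{3887}$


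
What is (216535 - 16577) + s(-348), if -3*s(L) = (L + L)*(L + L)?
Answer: 38486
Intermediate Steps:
s(L) = -4*L²/3 (s(L) = -(L + L)*(L + L)/3 = -2*L*2*L/3 = -4*L²/3)
(216535 - 16577) + s(-348) = (216535 - 16577) - 4/3*(-348)² = 199958 - 4/3*121104 = 199958 - 161472 = 38486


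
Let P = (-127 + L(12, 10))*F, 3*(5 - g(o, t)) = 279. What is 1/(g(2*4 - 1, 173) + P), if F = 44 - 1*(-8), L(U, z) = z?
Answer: -1/6172 ≈ -0.00016202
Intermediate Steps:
F = 52 (F = 44 + 8 = 52)
g(o, t) = -88 (g(o, t) = 5 - ⅓*279 = 5 - 93 = -88)
P = -6084 (P = (-127 + 10)*52 = -117*52 = -6084)
1/(g(2*4 - 1, 173) + P) = 1/(-88 - 6084) = 1/(-6172) = -1/6172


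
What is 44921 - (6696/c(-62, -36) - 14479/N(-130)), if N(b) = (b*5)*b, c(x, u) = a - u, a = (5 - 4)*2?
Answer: 71838034601/1605500 ≈ 44745.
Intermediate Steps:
a = 2 (a = 1*2 = 2)
c(x, u) = 2 - u
N(b) = 5*b² (N(b) = (5*b)*b = 5*b²)
44921 - (6696/c(-62, -36) - 14479/N(-130)) = 44921 - (6696/(2 - 1*(-36)) - 14479/(5*(-130)²)) = 44921 - (6696/(2 + 36) - 14479/(5*16900)) = 44921 - (6696/38 - 14479/84500) = 44921 - (6696*(1/38) - 14479*1/84500) = 44921 - (3348/19 - 14479/84500) = 44921 - 1*282630899/1605500 = 44921 - 282630899/1605500 = 71838034601/1605500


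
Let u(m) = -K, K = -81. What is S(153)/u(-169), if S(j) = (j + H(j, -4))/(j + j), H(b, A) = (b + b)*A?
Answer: -7/162 ≈ -0.043210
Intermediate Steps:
u(m) = 81 (u(m) = -1*(-81) = 81)
H(b, A) = 2*A*b (H(b, A) = (2*b)*A = 2*A*b)
S(j) = -7/2 (S(j) = (j + 2*(-4)*j)/(j + j) = (j - 8*j)/((2*j)) = (-7*j)*(1/(2*j)) = -7/2)
S(153)/u(-169) = -7/2/81 = -7/2*1/81 = -7/162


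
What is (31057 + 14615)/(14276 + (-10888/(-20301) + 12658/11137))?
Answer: 469367484012/146730500233 ≈ 3.1988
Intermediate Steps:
(31057 + 14615)/(14276 + (-10888/(-20301) + 12658/11137)) = 45672/(14276 + (-10888*(-1/20301) + 12658*(1/11137))) = 45672/(14276 + (10888/20301 + 12658/11137)) = 45672/(14276 + 378229714/226092237) = 45672/(3228071005126/226092237) = 45672*(226092237/3228071005126) = 469367484012/146730500233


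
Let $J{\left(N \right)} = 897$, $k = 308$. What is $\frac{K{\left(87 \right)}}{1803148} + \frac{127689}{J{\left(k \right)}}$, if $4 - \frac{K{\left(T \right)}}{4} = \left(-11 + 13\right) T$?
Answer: $\frac{19186796251}{134785313} \approx 142.35$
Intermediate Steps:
$K{\left(T \right)} = 16 - 8 T$ ($K{\left(T \right)} = 16 - 4 \left(-11 + 13\right) T = 16 - 4 \cdot 2 T = 16 - 8 T$)
$\frac{K{\left(87 \right)}}{1803148} + \frac{127689}{J{\left(k \right)}} = \frac{16 - 696}{1803148} + \frac{127689}{897} = \left(16 - 696\right) \frac{1}{1803148} + 127689 \cdot \frac{1}{897} = \left(-680\right) \frac{1}{1803148} + \frac{42563}{299} = - \frac{170}{450787} + \frac{42563}{299} = \frac{19186796251}{134785313}$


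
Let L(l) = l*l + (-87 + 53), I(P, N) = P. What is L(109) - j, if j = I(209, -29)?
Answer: 11638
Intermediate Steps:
j = 209
L(l) = -34 + l² (L(l) = l² - 34 = -34 + l²)
L(109) - j = (-34 + 109²) - 1*209 = (-34 + 11881) - 209 = 11847 - 209 = 11638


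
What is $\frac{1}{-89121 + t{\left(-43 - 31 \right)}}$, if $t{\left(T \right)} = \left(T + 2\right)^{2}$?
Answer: $- \frac{1}{83937} \approx -1.1914 \cdot 10^{-5}$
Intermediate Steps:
$t{\left(T \right)} = \left(2 + T\right)^{2}$
$\frac{1}{-89121 + t{\left(-43 - 31 \right)}} = \frac{1}{-89121 + \left(2 - 74\right)^{2}} = \frac{1}{-89121 + \left(-72\right)^{2}} = \frac{1}{-89121 + 5184} = \frac{1}{-83937} = - \frac{1}{83937}$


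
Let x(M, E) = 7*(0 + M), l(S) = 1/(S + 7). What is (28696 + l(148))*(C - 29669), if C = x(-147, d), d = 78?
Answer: -136541050938/155 ≈ -8.8091e+8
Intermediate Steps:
l(S) = 1/(7 + S)
x(M, E) = 7*M
C = -1029 (C = 7*(-147) = -1029)
(28696 + l(148))*(C - 29669) = (28696 + 1/(7 + 148))*(-1029 - 29669) = (28696 + 1/155)*(-30698) = (4447881/155)*(-30698) = -136541050938/155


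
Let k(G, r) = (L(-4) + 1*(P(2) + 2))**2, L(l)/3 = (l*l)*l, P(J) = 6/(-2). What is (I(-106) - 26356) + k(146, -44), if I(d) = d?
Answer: 10787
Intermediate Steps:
P(J) = -3 (P(J) = 6*(-1/2) = -3)
L(l) = 3*l**3 (L(l) = 3*((l*l)*l) = 3*(l**2*l) = 3*l**3)
k(G, r) = 37249 (k(G, r) = (3*(-4)**3 + 1*(-3 + 2))**2 = (3*(-64) + 1*(-1))**2 = (-192 - 1)**2 = (-193)**2 = 37249)
(I(-106) - 26356) + k(146, -44) = (-106 - 26356) + 37249 = -26462 + 37249 = 10787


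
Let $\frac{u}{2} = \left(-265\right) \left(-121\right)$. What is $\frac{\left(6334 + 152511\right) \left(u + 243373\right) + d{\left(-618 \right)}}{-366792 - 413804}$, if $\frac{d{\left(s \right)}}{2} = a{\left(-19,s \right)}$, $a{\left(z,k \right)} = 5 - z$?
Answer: $- \frac{48845314083}{780596} \approx -62574.0$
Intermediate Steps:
$u = 64130$ ($u = 2 \left(\left(-265\right) \left(-121\right)\right) = 2 \cdot 32065 = 64130$)
$d{\left(s \right)} = 48$ ($d{\left(s \right)} = 2 \left(5 - -19\right) = 2 \left(5 + 19\right) = 2 \cdot 24 = 48$)
$\frac{\left(6334 + 152511\right) \left(u + 243373\right) + d{\left(-618 \right)}}{-366792 - 413804} = \frac{\left(6334 + 152511\right) \left(64130 + 243373\right) + 48}{-366792 - 413804} = \frac{158845 \cdot 307503 + 48}{-780596} = \left(48845314035 + 48\right) \left(- \frac{1}{780596}\right) = 48845314083 \left(- \frac{1}{780596}\right) = - \frac{48845314083}{780596}$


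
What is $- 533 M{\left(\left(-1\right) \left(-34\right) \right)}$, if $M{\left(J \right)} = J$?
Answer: $-18122$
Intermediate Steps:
$- 533 M{\left(\left(-1\right) \left(-34\right) \right)} = - 533 \left(\left(-1\right) \left(-34\right)\right) = \left(-533\right) 34 = -18122$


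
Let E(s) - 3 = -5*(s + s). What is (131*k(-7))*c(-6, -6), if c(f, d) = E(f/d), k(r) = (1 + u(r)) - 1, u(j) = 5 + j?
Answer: 1834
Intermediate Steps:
k(r) = 5 + r (k(r) = (1 + (5 + r)) - 1 = (6 + r) - 1 = 5 + r)
E(s) = 3 - 10*s (E(s) = 3 - 5*(s + s) = 3 - 10*s)
c(f, d) = 3 - 10*f/d
(131*k(-7))*c(-6, -6) = (131*(5 - 7))*(3 - 10*(-6)/(-6)) = (131*(-2))*(3 - 10*(-6)*(-1/6)) = -262*(3 - 10) = -262*(-7) = 1834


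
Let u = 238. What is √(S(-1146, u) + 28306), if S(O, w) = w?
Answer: 8*√446 ≈ 168.95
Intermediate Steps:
√(S(-1146, u) + 28306) = √(238 + 28306) = √28544 = 8*√446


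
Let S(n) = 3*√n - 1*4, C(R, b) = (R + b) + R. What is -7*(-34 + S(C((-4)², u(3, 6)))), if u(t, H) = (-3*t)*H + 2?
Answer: 266 - 42*I*√5 ≈ 266.0 - 93.915*I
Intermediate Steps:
u(t, H) = 2 - 3*H*t (u(t, H) = -3*H*t + 2 = 2 - 3*H*t)
C(R, b) = b + 2*R
S(n) = -4 + 3*√n (S(n) = 3*√n - 4 = -4 + 3*√n)
-7*(-34 + S(C((-4)², u(3, 6)))) = -7*(-34 + (-4 + 3*√((2 - 3*6*3) + 2*(-4)²))) = -7*(-34 + (-4 + 3*√((2 - 54) + 2*16))) = -7*(-34 + (-4 + 3*√(-52 + 32))) = -7*(-34 + (-4 + 3*√(-20))) = -7*(-34 + (-4 + 3*(2*I*√5))) = -7*(-34 + (-4 + 6*I*√5)) = -7*(-38 + 6*I*√5) = 266 - 42*I*√5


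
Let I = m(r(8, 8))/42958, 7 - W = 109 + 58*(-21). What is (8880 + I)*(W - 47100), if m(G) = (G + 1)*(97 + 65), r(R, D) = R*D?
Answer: -8770932289440/21479 ≈ -4.0835e+8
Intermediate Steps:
r(R, D) = D*R
m(G) = 162 + 162*G (m(G) = (1 + G)*162 = 162 + 162*G)
W = 1116 (W = 7 - (109 + 58*(-21)) = 7 - (109 - 1218) = 7 - 1*(-1109) = 7 + 1109 = 1116)
I = 5265/21479 (I = (162 + 162*(8*8))/42958 = (162 + 162*64)*(1/42958) = (162 + 10368)*(1/42958) = 10530*(1/42958) = 5265/21479 ≈ 0.24512)
(8880 + I)*(W - 47100) = (8880 + 5265/21479)*(1116 - 47100) = (190738785/21479)*(-45984) = -8770932289440/21479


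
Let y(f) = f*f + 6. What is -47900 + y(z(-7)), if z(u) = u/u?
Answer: -47893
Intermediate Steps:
z(u) = 1
y(f) = 6 + f**2 (y(f) = f**2 + 6 = 6 + f**2)
-47900 + y(z(-7)) = -47900 + (6 + 1**2) = -47900 + (6 + 1) = -47900 + 7 = -47893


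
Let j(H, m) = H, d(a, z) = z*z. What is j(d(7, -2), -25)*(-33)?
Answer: -132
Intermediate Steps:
d(a, z) = z²
j(d(7, -2), -25)*(-33) = (-2)²*(-33) = 4*(-33) = -132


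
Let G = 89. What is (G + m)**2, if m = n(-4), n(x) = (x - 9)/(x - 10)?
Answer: 1585081/196 ≈ 8087.1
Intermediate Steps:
n(x) = (-9 + x)/(-10 + x)
m = 13/14 (m = (-9 - 4)/(-10 - 4) = -13/(-14) = -1/14*(-13) = 13/14 ≈ 0.92857)
(G + m)**2 = (89 + 13/14)**2 = (1259/14)**2 = 1585081/196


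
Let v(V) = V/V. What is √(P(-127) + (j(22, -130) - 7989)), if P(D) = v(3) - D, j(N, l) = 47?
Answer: I*√7814 ≈ 88.397*I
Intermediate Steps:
v(V) = 1
P(D) = 1 - D
√(P(-127) + (j(22, -130) - 7989)) = √((1 - 1*(-127)) + (47 - 7989)) = √((1 + 127) - 7942) = √(128 - 7942) = √(-7814) = I*√7814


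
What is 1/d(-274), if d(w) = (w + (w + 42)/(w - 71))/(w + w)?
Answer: 94530/47149 ≈ 2.0049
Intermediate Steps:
d(w) = (w + (42 + w)/(-71 + w))/(2*w) (d(w) = (w + (42 + w)/(-71 + w))/((2*w)) = (w + (42 + w)/(-71 + w))*(1/(2*w)) = (w + (42 + w)/(-71 + w))/(2*w))
1/d(-274) = 1/((½)*(42 + (-274)² - 70*(-274))/(-274*(-71 - 274))) = 1/((½)*(-1/274)*(42 + 75076 + 19180)/(-345)) = 1/((½)*(-1/274)*(-1/345)*94298) = 1/(47149/94530) = 94530/47149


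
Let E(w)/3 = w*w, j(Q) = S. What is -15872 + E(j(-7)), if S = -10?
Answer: -15572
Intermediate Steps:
j(Q) = -10
E(w) = 3*w**2 (E(w) = 3*(w*w) = 3*w**2)
-15872 + E(j(-7)) = -15872 + 3*(-10)**2 = -15872 + 3*100 = -15872 + 300 = -15572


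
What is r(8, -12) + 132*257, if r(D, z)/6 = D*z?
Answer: 33348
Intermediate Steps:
r(D, z) = 6*D*z (r(D, z) = 6*(D*z) = 6*D*z)
r(8, -12) + 132*257 = 6*8*(-12) + 132*257 = -576 + 33924 = 33348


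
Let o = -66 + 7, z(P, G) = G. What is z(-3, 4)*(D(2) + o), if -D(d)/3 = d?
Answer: -260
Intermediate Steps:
D(d) = -3*d
o = -59
z(-3, 4)*(D(2) + o) = 4*(-3*2 - 59) = 4*(-6 - 59) = 4*(-65) = -260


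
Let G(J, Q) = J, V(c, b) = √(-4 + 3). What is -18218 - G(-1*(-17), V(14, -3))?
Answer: -18235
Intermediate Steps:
V(c, b) = I (V(c, b) = √(-1) = I)
-18218 - G(-1*(-17), V(14, -3)) = -18218 - (-1)*(-17) = -18218 - 1*17 = -18218 - 17 = -18235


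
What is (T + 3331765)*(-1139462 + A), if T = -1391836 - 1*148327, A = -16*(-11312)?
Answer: -1717196768940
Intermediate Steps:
A = 180992
T = -1540163 (T = -1391836 - 148327 = -1540163)
(T + 3331765)*(-1139462 + A) = (-1540163 + 3331765)*(-1139462 + 180992) = 1791602*(-958470) = -1717196768940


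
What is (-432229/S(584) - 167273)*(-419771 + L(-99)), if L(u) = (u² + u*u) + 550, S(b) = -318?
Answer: 21084132217115/318 ≈ 6.6302e+10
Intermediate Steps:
L(u) = 550 + 2*u² (L(u) = (u² + u²) + 550 = 2*u² + 550 = 550 + 2*u²)
(-432229/S(584) - 167273)*(-419771 + L(-99)) = (-432229/(-318) - 167273)*(-419771 + (550 + 2*(-99)²)) = (-432229*(-1/318) - 167273)*(-419771 + (550 + 2*9801)) = (432229/318 - 167273)*(-419771 + (550 + 19602)) = -52760585*(-419771 + 20152)/318 = -52760585/318*(-399619) = 21084132217115/318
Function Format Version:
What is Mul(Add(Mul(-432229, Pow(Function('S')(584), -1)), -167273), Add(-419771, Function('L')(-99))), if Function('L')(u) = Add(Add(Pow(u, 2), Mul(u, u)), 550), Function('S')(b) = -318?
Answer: Rational(21084132217115, 318) ≈ 6.6302e+10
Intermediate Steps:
Function('L')(u) = Add(550, Mul(2, Pow(u, 2))) (Function('L')(u) = Add(Add(Pow(u, 2), Pow(u, 2)), 550) = Add(Mul(2, Pow(u, 2)), 550) = Add(550, Mul(2, Pow(u, 2))))
Mul(Add(Mul(-432229, Pow(Function('S')(584), -1)), -167273), Add(-419771, Function('L')(-99))) = Mul(Add(Mul(-432229, Pow(-318, -1)), -167273), Add(-419771, Add(550, Mul(2, Pow(-99, 2))))) = Mul(Add(Mul(-432229, Rational(-1, 318)), -167273), Add(-419771, Add(550, Mul(2, 9801)))) = Mul(Add(Rational(432229, 318), -167273), Add(-419771, Add(550, 19602))) = Mul(Rational(-52760585, 318), Add(-419771, 20152)) = Mul(Rational(-52760585, 318), -399619) = Rational(21084132217115, 318)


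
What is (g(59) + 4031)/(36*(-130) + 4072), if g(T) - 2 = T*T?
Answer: -3757/304 ≈ -12.359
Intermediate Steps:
g(T) = 2 + T² (g(T) = 2 + T*T = 2 + T²)
(g(59) + 4031)/(36*(-130) + 4072) = ((2 + 59²) + 4031)/(36*(-130) + 4072) = ((2 + 3481) + 4031)/(-4680 + 4072) = (3483 + 4031)/(-608) = 7514*(-1/608) = -3757/304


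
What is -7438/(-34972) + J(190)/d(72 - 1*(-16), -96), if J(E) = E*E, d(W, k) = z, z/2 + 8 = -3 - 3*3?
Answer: -7888698/8743 ≈ -902.29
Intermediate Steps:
z = -40 (z = -16 + 2*(-3 - 3*3) = -16 + 2*(-3 - 9) = -16 + 2*(-12) = -16 - 24 = -40)
d(W, k) = -40
J(E) = E**2
-7438/(-34972) + J(190)/d(72 - 1*(-16), -96) = -7438/(-34972) + 190**2/(-40) = -7438*(-1/34972) + 36100*(-1/40) = 3719/17486 - 1805/2 = -7888698/8743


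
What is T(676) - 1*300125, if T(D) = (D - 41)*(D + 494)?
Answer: 442825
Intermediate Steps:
T(D) = (-41 + D)*(494 + D)
T(676) - 1*300125 = (-20254 + 676² + 453*676) - 1*300125 = (-20254 + 456976 + 306228) - 300125 = 742950 - 300125 = 442825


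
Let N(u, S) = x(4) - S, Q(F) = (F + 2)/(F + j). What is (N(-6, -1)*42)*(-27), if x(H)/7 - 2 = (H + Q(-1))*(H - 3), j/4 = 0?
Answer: -40824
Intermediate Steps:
j = 0 (j = 4*0 = 0)
Q(F) = (2 + F)/F (Q(F) = (F + 2)/(F + 0) = (2 + F)/F)
x(H) = 14 + 7*(-1 + H)*(-3 + H) (x(H) = 14 + 7*((H + (2 - 1)/(-1))*(H - 3)) = 14 + 7*((H - 1*1)*(-3 + H)) = 14 + 7*((H - 1)*(-3 + H)) = 14 + 7*((-1 + H)*(-3 + H)) = 14 + 7*(-1 + H)*(-3 + H))
N(u, S) = 35 - S (N(u, S) = (35 - 28*4 + 7*4²) - S = (35 - 112 + 7*16) - S = (35 - 112 + 112) - S = 35 - S)
(N(-6, -1)*42)*(-27) = ((35 - 1*(-1))*42)*(-27) = ((35 + 1)*42)*(-27) = (36*42)*(-27) = 1512*(-27) = -40824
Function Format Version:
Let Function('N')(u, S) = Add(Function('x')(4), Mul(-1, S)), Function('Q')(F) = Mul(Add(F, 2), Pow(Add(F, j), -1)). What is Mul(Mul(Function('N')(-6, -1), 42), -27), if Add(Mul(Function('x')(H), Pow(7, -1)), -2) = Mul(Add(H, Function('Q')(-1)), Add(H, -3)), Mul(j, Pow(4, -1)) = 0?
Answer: -40824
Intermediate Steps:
j = 0 (j = Mul(4, 0) = 0)
Function('Q')(F) = Mul(Pow(F, -1), Add(2, F)) (Function('Q')(F) = Mul(Add(F, 2), Pow(Add(F, 0), -1)) = Mul(Add(2, F), Pow(F, -1)) = Mul(Pow(F, -1), Add(2, F)))
Function('x')(H) = Add(14, Mul(7, Add(-1, H), Add(-3, H))) (Function('x')(H) = Add(14, Mul(7, Mul(Add(H, Mul(Pow(-1, -1), Add(2, -1))), Add(H, -3)))) = Add(14, Mul(7, Mul(Add(H, Mul(-1, 1)), Add(-3, H)))) = Add(14, Mul(7, Mul(Add(H, -1), Add(-3, H)))) = Add(14, Mul(7, Mul(Add(-1, H), Add(-3, H)))) = Add(14, Mul(7, Add(-1, H), Add(-3, H))))
Function('N')(u, S) = Add(35, Mul(-1, S)) (Function('N')(u, S) = Add(Add(35, Mul(-28, 4), Mul(7, Pow(4, 2))), Mul(-1, S)) = Add(Add(35, -112, Mul(7, 16)), Mul(-1, S)) = Add(Add(35, -112, 112), Mul(-1, S)) = Add(35, Mul(-1, S)))
Mul(Mul(Function('N')(-6, -1), 42), -27) = Mul(Mul(Add(35, Mul(-1, -1)), 42), -27) = Mul(Mul(Add(35, 1), 42), -27) = Mul(Mul(36, 42), -27) = Mul(1512, -27) = -40824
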